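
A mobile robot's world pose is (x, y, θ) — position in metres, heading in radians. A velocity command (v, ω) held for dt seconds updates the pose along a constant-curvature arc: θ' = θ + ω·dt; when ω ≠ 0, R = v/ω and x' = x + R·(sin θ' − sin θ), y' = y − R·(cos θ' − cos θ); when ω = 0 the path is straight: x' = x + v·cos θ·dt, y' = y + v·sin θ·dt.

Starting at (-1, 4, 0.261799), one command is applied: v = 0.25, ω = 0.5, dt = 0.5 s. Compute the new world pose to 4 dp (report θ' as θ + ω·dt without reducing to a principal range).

(-0.8845, 4.0470, 0.5118)

θ' = 0.2618 + 0.5·0.5 = 0.5118
R = v/ω = 0.25/0.5 = 0.5000
x' = -1 + 0.5000·(sin 0.5118 − sin 0.2618) = -0.8845
y' = 4 − 0.5000·(cos 0.5118 − cos 0.2618) = 4.0470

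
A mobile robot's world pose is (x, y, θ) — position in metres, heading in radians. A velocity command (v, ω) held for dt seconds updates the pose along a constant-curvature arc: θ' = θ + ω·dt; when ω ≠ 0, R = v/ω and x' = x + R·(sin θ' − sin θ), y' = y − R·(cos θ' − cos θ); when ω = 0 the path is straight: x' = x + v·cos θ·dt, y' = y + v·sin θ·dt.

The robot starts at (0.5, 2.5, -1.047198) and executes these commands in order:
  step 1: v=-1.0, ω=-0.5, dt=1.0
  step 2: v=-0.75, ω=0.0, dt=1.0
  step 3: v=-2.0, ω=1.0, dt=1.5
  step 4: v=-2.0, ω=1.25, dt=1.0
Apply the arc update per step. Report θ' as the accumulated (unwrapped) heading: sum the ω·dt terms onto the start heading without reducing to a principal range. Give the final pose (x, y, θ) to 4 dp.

step 1: θ'=-1.5472 (R=2.0000) → pose (0.2326, 3.4528, -1.5472)
step 2: θ'=-1.5472 (straight) → pose (0.2149, 4.2026, -1.5472)
step 3: θ'=-0.0472 (R=-2.0000) → pose (-1.6902, 6.1532, -0.0472)
step 4: θ'=1.2028 (R=-1.6000) → pose (-3.2585, 5.1306, 1.2028)

(-3.2585, 5.1306, 1.2028)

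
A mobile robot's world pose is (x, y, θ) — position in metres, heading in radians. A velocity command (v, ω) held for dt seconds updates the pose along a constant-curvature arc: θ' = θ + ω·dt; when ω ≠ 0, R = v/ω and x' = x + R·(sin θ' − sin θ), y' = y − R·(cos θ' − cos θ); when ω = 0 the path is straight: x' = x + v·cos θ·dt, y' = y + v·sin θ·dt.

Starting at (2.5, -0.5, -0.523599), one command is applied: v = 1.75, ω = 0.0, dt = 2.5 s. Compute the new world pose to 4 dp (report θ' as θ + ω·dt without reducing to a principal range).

θ' = -0.5236 + 0.0·2.5 = -0.5236
ω = 0 → straight: x' = 2.5 + 1.75·cos(-0.5236)·2.5 = 6.2889
y' = -0.5 + 1.75·sin(-0.5236)·2.5 = -2.6875

(6.2889, -2.6875, -0.5236)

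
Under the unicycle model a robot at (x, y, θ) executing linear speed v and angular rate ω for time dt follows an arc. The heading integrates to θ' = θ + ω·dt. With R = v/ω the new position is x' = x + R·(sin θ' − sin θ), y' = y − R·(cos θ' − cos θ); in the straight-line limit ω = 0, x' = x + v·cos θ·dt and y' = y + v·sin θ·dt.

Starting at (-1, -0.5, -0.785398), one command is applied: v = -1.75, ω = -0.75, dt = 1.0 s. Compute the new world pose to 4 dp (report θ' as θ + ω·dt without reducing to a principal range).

θ' = -0.7854 + -0.75·1.0 = -1.5354
R = v/ω = -1.75/-0.75 = 2.3333
x' = -1 + 2.3333·(sin -1.5354 − sin -0.7854) = -1.6820
y' = -0.5 − 2.3333·(cos -1.5354 − cos -0.7854) = 1.0673

(-1.6820, 1.0673, -1.5354)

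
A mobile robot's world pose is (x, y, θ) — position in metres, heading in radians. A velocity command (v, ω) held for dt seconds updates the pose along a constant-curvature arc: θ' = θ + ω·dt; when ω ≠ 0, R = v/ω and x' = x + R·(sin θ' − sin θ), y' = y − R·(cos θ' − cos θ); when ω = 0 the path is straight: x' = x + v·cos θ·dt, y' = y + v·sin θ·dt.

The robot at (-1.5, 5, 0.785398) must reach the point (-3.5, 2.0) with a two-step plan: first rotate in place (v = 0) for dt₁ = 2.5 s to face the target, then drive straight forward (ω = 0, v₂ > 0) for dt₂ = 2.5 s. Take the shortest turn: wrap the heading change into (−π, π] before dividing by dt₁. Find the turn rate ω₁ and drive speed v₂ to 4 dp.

ω₁ = -1.1777, v₂ = 1.4422

heading to target = atan2(2−5, -3.5−-1.5) = -2.1588
Δθ = wrap(-2.1588 − 0.7854) = -2.9442; ω₁ = Δθ/dt₁ = -1.1777
distance = √((-3.5−-1.5)² + (2−5)²) = 3.6056; v₂ = distance/dt₂ = 1.4422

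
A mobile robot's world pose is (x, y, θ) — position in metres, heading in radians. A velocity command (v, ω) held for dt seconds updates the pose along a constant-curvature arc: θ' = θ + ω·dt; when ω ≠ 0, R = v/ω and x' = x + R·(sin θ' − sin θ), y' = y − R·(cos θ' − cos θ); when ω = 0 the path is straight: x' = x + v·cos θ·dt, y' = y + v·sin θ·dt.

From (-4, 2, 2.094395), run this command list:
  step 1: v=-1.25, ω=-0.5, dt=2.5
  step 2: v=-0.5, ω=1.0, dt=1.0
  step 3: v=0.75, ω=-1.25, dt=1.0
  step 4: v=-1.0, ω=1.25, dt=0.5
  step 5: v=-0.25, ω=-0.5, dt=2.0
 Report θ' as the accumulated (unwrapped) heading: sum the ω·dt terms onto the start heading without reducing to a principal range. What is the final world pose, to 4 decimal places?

step 1: θ'=0.8444 (R=2.5000) → pose (-4.2961, -0.9105, 0.8444)
step 2: θ'=1.8444 (R=-0.5000) → pose (-4.4038, -1.3776, 1.8444)
step 3: θ'=0.5944 (R=-0.6000) → pose (-4.1621, -0.7184, 0.5944)
step 4: θ'=1.2194 (R=-0.8000) → pose (-4.4652, -1.1059, 1.2194)
step 5: θ'=0.2194 (R=0.5000) → pose (-4.8258, -1.4218, 0.2194)

(-4.8258, -1.4218, 0.2194)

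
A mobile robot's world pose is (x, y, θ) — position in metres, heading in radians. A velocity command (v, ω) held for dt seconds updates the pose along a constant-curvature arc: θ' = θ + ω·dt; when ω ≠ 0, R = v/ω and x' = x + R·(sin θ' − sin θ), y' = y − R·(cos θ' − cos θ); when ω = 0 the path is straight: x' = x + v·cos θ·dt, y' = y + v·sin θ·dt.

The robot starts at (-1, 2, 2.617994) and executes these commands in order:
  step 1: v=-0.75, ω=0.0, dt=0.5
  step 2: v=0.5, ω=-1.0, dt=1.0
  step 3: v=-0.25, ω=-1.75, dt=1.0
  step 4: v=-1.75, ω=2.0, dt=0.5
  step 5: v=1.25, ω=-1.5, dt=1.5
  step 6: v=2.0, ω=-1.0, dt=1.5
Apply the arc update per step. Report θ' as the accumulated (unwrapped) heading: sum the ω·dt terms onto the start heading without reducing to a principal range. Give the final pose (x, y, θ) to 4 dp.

(-1.8657, -0.9188, -2.8820)

step 1: θ'=2.6180 (straight) → pose (-0.6752, 1.8125, 2.6180)
step 2: θ'=1.6180 (R=-0.5000) → pose (-0.9247, 2.2219, 1.6180)
step 3: θ'=-0.1320 (R=0.1429) → pose (-1.0862, 2.0736, -0.1320)
step 4: θ'=0.8680 (R=-0.8750) → pose (-1.8690, 1.7717, 0.8680)
step 5: θ'=-1.3820 (R=-0.8333) → pose (-0.4146, 1.3895, -1.3820)
step 6: θ'=-2.8820 (R=-2.0000) → pose (-1.8657, -0.9188, -2.8820)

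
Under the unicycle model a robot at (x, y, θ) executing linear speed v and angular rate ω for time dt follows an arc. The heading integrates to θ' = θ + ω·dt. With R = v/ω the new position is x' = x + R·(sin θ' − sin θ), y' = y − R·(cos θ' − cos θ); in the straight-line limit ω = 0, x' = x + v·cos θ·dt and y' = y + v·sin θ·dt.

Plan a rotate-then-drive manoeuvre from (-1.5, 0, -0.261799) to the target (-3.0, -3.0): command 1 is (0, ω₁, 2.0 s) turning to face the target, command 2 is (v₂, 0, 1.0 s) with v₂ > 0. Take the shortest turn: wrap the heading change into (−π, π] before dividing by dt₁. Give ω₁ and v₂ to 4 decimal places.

heading to target = atan2(-3−0, -3−-1.5) = -2.0344
Δθ = wrap(-2.0344 − -0.2618) = -1.7726; ω₁ = Δθ/dt₁ = -0.8863
distance = √((-3−-1.5)² + (-3−0)²) = 3.3541; v₂ = distance/dt₂ = 3.3541

ω₁ = -0.8863, v₂ = 3.3541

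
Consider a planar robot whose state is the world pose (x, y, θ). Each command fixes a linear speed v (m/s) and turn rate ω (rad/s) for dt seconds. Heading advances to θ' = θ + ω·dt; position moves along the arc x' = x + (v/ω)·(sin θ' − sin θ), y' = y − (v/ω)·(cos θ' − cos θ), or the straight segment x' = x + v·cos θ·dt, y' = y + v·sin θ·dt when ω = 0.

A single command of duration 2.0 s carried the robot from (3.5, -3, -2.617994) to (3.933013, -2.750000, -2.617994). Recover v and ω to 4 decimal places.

Δθ = -2.617994 − -2.617994 = 0.000000
ω = Δθ/dt = 0.000000/2.0 = 0.0000
ω = 0 → v = (Δx·cos θ + Δy·sin θ)/dt = -0.2500

v = -0.2500, ω = 0.0000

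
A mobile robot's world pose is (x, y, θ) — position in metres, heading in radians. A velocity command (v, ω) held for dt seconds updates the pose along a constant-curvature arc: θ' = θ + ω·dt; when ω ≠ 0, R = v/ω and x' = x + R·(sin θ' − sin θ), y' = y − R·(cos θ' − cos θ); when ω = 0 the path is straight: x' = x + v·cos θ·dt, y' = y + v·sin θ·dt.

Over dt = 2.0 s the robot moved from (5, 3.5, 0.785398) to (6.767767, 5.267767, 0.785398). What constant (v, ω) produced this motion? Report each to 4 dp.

v = 1.2500, ω = 0.0000

Δθ = 0.785398 − 0.785398 = 0.000000
ω = Δθ/dt = 0.000000/2.0 = 0.0000
ω = 0 → v = (Δx·cos θ + Δy·sin θ)/dt = 1.2500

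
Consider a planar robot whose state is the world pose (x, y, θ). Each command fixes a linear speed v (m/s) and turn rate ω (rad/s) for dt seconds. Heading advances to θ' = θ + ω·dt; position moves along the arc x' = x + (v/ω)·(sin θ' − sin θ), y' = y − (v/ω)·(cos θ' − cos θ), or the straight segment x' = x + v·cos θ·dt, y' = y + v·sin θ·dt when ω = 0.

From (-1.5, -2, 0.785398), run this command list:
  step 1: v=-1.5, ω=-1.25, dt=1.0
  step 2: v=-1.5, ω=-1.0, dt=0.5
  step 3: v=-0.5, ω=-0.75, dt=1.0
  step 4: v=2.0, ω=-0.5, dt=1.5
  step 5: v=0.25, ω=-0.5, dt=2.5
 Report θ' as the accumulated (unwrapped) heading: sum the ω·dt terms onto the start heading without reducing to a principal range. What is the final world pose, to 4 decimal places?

(-5.5960, -3.8375, -3.7146)

step 1: θ'=-0.4646 (R=1.2000) → pose (-2.8862, -2.2243, -0.4646)
step 2: θ'=-0.9646 (R=1.5000) → pose (-3.4468, -1.7379, -0.9646)
step 3: θ'=-1.7146 (R=0.6667) → pose (-3.5587, -1.2625, -1.7146)
step 4: θ'=-2.4646 (R=-4.0000) → pose (-5.0117, -3.8071, -2.4646)
step 5: θ'=-3.7146 (R=-0.5000) → pose (-5.5960, -3.8375, -3.7146)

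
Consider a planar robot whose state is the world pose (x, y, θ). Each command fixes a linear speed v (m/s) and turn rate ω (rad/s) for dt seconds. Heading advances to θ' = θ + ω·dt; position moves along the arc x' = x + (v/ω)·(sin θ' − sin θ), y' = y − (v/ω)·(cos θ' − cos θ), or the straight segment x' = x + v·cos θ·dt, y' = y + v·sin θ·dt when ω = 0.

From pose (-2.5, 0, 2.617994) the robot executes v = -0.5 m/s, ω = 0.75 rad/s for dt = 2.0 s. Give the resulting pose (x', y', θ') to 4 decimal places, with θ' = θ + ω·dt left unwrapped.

θ' = 2.6180 + 0.75·2.0 = 4.1180
R = v/ω = -0.5/0.75 = -0.6667
x' = -2.5 + -0.6667·(sin 4.1180 − sin 2.6180) = -1.6143
y' = 0 − -0.6667·(cos 4.1180 − cos 2.6180) = 0.2040

(-1.6143, 0.2040, 4.1180)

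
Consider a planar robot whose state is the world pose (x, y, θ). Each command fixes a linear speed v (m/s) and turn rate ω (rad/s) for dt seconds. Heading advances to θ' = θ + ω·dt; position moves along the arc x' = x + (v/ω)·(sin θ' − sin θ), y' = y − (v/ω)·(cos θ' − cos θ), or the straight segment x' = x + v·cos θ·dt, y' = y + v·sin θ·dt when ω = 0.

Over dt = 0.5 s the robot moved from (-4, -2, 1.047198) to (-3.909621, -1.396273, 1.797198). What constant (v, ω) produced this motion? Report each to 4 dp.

Δθ = 1.797198 − 1.047198 = 0.750000
ω = Δθ/dt = 0.750000/0.5 = 1.5000
R = −Δy/(cos θ' − cos θ) = 0.8333
v = R·ω = 0.8333·1.5000 = 1.2500

v = 1.2500, ω = 1.5000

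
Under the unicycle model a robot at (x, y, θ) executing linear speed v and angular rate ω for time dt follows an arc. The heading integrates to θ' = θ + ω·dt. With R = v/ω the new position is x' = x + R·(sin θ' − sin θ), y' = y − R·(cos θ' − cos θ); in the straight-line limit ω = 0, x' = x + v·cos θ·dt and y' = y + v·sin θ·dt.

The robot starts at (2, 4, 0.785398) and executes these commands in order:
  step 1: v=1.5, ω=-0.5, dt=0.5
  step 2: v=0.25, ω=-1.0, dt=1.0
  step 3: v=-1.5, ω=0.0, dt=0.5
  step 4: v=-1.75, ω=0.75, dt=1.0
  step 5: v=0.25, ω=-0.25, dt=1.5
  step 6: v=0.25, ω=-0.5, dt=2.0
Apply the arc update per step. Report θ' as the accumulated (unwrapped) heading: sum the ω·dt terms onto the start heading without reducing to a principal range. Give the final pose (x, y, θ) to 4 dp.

step 1: θ'=0.5354 (R=-3.0000) → pose (2.5908, 4.4589, 0.5354)
step 2: θ'=-0.4646 (R=-0.2500) → pose (2.8303, 4.4674, -0.4646)
step 3: θ'=-0.4646 (straight) → pose (2.1598, 4.8034, -0.4646)
step 4: θ'=0.2854 (R=-2.3333) → pose (0.4574, 4.9564, 0.2854)
step 5: θ'=-0.0896 (R=-1.0000) → pose (0.8284, 4.9928, -0.0896)
step 6: θ'=-1.0896 (R=-0.5000) → pose (1.2269, 4.7262, -1.0896)

(1.2269, 4.7262, -1.0896)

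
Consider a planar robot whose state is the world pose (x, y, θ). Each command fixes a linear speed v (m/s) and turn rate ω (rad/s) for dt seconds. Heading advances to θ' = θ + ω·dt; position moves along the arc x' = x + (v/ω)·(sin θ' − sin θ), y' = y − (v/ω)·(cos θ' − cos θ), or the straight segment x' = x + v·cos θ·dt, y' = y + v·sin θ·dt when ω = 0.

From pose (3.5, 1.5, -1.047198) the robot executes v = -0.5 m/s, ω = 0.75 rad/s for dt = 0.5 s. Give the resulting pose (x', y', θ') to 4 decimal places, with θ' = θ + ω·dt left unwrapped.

(3.3378, 1.6883, -0.6722)

θ' = -1.0472 + 0.75·0.5 = -0.6722
R = v/ω = -0.5/0.75 = -0.6667
x' = 3.5 + -0.6667·(sin -0.6722 − sin -1.0472) = 3.3378
y' = 1.5 − -0.6667·(cos -0.6722 − cos -1.0472) = 1.6883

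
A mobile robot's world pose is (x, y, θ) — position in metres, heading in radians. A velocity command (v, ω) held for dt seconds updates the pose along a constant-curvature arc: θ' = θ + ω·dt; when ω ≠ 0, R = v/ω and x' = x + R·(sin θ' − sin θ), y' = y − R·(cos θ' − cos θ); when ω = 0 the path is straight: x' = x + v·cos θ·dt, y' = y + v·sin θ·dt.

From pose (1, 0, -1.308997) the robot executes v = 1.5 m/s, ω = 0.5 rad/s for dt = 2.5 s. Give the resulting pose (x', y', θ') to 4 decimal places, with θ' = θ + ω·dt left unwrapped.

(3.7209, -2.2183, -0.0590)

θ' = -1.3090 + 0.5·2.5 = -0.0590
R = v/ω = 1.5/0.5 = 3.0000
x' = 1 + 3.0000·(sin -0.0590 − sin -1.3090) = 3.7209
y' = 0 − 3.0000·(cos -0.0590 − cos -1.3090) = -2.2183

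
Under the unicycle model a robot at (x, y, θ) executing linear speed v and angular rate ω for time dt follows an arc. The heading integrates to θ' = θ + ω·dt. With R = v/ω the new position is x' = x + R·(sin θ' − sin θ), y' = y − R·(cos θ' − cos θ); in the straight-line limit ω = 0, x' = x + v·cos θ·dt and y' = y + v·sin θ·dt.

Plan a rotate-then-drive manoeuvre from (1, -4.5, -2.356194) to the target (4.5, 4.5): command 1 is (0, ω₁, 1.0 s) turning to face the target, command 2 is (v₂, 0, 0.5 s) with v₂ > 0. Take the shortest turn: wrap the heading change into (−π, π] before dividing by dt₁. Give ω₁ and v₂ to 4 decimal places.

heading to target = atan2(4.5−-4.5, 4.5−1) = 1.1999
Δθ = wrap(1.1999 − -2.3562) = -2.7271; ω₁ = Δθ/dt₁ = -2.7271
distance = √((4.5−1)² + (4.5−-4.5)²) = 9.6566; v₂ = distance/dt₂ = 19.3132

ω₁ = -2.7271, v₂ = 19.3132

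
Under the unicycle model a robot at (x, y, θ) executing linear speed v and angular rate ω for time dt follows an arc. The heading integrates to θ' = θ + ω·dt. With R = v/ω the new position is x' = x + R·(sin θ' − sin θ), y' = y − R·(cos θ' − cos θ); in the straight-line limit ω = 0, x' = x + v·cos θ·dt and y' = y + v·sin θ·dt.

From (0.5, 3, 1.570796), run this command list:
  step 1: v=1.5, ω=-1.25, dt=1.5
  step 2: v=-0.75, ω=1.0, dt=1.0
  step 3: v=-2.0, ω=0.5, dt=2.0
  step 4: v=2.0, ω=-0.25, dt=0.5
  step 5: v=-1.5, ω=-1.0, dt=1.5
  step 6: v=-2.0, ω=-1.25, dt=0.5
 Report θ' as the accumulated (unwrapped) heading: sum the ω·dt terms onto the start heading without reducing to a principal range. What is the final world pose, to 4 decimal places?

step 1: θ'=-0.3042 (R=-1.2000) → pose (2.0594, 4.1449, -0.3042)
step 2: θ'=0.6958 (R=-0.7500) → pose (1.3540, 4.0050, 0.6958)
step 3: θ'=1.6958 (R=-4.0000) → pose (-0.0508, 0.4361, 1.6958)
step 4: θ'=1.5708 (R=-8.0000) → pose (-0.1132, 1.4335, 1.5708)
step 5: θ'=0.0708 (R=1.5000) → pose (-1.5071, -0.0627, 0.0708)
step 6: θ'=-0.5542 (R=1.6000) → pose (-2.4623, 0.1728, -0.5542)

(-2.4623, 0.1728, -0.5542)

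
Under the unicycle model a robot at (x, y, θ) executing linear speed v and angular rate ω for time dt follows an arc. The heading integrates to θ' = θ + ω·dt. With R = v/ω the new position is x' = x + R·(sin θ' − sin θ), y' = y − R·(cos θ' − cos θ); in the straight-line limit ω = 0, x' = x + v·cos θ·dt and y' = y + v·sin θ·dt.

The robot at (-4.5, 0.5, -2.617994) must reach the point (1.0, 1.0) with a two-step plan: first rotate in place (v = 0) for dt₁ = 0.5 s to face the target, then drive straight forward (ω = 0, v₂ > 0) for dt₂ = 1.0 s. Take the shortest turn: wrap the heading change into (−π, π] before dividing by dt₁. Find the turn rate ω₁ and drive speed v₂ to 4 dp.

heading to target = atan2(1−0.5, 1−-4.5) = 0.0907
Δθ = wrap(0.0907 − -2.6180) = 2.7087; ω₁ = Δθ/dt₁ = 5.4173
distance = √((1−-4.5)² + (1−0.5)²) = 5.5227; v₂ = distance/dt₂ = 5.5227

ω₁ = 5.4173, v₂ = 5.5227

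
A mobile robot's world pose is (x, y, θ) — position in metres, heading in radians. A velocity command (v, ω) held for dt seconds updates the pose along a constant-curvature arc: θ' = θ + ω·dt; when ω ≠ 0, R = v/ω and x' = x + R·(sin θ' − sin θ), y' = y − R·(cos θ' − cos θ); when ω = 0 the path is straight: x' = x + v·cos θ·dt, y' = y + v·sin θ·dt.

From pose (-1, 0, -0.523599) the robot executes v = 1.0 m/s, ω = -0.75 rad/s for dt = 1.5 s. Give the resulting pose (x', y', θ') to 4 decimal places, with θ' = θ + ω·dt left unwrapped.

(-0.3374, -1.2583, -1.6486)

θ' = -0.5236 + -0.75·1.5 = -1.6486
R = v/ω = 1.0/-0.75 = -1.3333
x' = -1 + -1.3333·(sin -1.6486 − sin -0.5236) = -0.3374
y' = 0 − -1.3333·(cos -1.6486 − cos -0.5236) = -1.2583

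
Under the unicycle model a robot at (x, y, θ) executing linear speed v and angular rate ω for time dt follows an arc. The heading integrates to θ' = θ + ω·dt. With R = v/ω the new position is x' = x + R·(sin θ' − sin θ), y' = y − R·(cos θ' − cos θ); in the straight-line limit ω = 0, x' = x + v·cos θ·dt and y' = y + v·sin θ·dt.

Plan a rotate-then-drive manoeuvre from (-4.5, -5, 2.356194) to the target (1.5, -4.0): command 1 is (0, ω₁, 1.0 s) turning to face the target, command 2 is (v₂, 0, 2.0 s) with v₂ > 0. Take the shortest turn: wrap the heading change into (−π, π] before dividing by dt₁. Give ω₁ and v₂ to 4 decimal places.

heading to target = atan2(-4−-5, 1.5−-4.5) = 0.1651
Δθ = wrap(0.1651 − 2.3562) = -2.1910; ω₁ = Δθ/dt₁ = -2.1910
distance = √((1.5−-4.5)² + (-4−-5)²) = 6.0828; v₂ = distance/dt₂ = 3.0414

ω₁ = -2.1910, v₂ = 3.0414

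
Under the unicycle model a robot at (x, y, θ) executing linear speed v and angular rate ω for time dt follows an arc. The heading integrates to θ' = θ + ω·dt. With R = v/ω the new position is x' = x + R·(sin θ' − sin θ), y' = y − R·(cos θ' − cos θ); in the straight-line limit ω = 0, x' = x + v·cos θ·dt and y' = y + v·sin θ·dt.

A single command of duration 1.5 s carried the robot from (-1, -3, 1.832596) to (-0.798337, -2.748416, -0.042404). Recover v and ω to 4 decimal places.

v = 0.2500, ω = -1.2500

Δθ = -0.042404 − 1.832596 = -1.875000
ω = Δθ/dt = -1.875000/1.5 = -1.2500
R = −Δy/(cos θ' − cos θ) = -0.2000
v = R·ω = -0.2000·-1.2500 = 0.2500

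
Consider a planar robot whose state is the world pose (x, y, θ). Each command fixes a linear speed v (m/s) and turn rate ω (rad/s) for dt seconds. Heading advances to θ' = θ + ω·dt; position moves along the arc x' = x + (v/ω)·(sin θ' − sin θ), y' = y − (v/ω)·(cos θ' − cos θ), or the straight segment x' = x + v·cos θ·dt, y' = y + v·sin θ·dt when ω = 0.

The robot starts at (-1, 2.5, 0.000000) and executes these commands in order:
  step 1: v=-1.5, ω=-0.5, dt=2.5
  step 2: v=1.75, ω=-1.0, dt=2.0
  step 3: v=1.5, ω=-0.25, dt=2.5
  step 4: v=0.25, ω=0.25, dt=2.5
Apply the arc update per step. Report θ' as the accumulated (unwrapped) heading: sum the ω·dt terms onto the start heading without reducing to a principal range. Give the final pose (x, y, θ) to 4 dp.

(-9.6255, 4.0211, -3.2500)

step 1: θ'=-1.2500 (R=3.0000) → pose (-3.8470, 4.5540, -1.2500)
step 2: θ'=-3.2500 (R=-1.7500) → pose (-5.6970, 2.2625, -3.2500)
step 3: θ'=-3.8750 (R=-6.0000) → pose (-9.0643, 3.7699, -3.8750)
step 4: θ'=-3.2500 (R=1.0000) → pose (-9.6255, 4.0211, -3.2500)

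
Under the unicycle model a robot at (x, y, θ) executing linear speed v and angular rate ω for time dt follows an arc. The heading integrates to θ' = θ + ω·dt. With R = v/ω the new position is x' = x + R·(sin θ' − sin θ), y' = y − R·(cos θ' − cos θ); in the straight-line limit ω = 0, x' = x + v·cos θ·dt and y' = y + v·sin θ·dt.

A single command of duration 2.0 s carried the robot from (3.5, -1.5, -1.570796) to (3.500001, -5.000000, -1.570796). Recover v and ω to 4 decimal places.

v = 1.7500, ω = 0.0000

Δθ = -1.570796 − -1.570796 = 0.000000
ω = Δθ/dt = 0.000000/2.0 = 0.0000
ω = 0 → v = (Δx·cos θ + Δy·sin θ)/dt = 1.7500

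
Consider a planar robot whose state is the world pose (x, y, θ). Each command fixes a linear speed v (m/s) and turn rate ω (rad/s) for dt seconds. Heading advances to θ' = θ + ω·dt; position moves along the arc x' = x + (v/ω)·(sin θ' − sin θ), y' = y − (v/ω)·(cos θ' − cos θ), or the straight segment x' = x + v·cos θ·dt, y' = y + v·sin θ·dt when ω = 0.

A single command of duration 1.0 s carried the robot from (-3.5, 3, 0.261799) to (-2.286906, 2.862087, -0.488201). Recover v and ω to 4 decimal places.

v = 1.2500, ω = -0.7500

Δθ = -0.488201 − 0.261799 = -0.750000
ω = Δθ/dt = -0.750000/1.0 = -0.7500
R = Δx/(sin θ' − sin θ) = -1.6667
v = R·ω = -1.6667·-0.7500 = 1.2500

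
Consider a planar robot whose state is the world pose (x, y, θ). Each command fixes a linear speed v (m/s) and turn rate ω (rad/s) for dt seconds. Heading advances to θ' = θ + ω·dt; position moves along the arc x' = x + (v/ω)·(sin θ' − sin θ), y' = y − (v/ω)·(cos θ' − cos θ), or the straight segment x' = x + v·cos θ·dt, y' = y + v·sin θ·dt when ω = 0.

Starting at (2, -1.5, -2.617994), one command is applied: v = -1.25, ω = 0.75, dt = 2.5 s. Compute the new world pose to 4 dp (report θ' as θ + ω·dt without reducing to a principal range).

(2.2942, 1.1708, -0.7430)

θ' = -2.6180 + 0.75·2.5 = -0.7430
R = v/ω = -1.25/0.75 = -1.6667
x' = 2 + -1.6667·(sin -0.7430 − sin -2.6180) = 2.2942
y' = -1.5 − -1.6667·(cos -0.7430 − cos -2.6180) = 1.1708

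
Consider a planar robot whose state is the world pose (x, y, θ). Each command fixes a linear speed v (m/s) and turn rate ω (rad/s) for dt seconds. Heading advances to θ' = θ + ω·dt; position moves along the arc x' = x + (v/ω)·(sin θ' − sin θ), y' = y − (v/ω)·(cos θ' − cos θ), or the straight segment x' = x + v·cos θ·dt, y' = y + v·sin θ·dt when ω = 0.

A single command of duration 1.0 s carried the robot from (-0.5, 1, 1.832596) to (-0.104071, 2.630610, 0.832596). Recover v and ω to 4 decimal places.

Δθ = 0.832596 − 1.832596 = -1.000000
ω = Δθ/dt = -1.000000/1.0 = -1.0000
R = −Δy/(cos θ' − cos θ) = -1.7500
v = R·ω = -1.7500·-1.0000 = 1.7500

v = 1.7500, ω = -1.0000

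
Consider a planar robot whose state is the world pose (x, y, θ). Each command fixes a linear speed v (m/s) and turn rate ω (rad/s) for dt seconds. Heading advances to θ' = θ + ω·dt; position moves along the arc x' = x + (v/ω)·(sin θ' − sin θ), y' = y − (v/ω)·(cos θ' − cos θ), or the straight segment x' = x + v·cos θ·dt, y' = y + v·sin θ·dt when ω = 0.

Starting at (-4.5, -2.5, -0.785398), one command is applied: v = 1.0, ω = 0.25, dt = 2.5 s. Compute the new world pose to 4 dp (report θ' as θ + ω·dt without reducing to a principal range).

(-2.3104, -3.6202, -0.1604)

θ' = -0.7854 + 0.25·2.5 = -0.1604
R = v/ω = 1.0/0.25 = 4.0000
x' = -4.5 + 4.0000·(sin -0.1604 − sin -0.7854) = -2.3104
y' = -2.5 − 4.0000·(cos -0.1604 − cos -0.7854) = -3.6202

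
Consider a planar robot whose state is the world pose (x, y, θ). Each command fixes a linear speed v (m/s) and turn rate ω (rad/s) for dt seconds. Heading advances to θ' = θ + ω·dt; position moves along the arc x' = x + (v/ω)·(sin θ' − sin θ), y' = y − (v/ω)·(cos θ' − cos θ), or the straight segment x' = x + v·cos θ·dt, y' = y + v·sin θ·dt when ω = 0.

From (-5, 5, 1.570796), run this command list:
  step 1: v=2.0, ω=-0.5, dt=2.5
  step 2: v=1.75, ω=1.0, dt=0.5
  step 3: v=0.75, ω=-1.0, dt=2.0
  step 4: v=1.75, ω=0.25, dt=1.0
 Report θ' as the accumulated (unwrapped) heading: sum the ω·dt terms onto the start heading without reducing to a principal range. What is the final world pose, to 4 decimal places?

step 1: θ'=0.3208 (R=-4.0000) → pose (-2.2613, 8.7959, 0.3208)
step 2: θ'=0.8208 (R=1.7500) → pose (-1.5326, 9.2638, 0.8208)
step 3: θ'=-1.1792 (R=-0.7500) → pose (-0.2907, 9.0388, -1.1792)
step 4: θ'=-0.9292 (R=7.0000) → pose (0.5715, 7.5211, -0.9292)

(0.5715, 7.5211, -0.9292)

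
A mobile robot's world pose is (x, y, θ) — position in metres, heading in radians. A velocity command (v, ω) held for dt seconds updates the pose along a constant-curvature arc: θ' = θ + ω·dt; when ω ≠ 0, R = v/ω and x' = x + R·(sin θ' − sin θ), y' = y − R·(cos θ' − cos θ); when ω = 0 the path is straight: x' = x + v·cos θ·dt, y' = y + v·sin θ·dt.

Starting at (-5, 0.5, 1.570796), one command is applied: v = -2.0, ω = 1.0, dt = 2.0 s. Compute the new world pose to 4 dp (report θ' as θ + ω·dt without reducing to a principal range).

θ' = 1.5708 + 1.0·2.0 = 3.5708
R = v/ω = -2.0/1.0 = -2.0000
x' = -5 + -2.0000·(sin 3.5708 − sin 1.5708) = -2.1677
y' = 0.5 − -2.0000·(cos 3.5708 − cos 1.5708) = -1.3186

(-2.1677, -1.3186, 3.5708)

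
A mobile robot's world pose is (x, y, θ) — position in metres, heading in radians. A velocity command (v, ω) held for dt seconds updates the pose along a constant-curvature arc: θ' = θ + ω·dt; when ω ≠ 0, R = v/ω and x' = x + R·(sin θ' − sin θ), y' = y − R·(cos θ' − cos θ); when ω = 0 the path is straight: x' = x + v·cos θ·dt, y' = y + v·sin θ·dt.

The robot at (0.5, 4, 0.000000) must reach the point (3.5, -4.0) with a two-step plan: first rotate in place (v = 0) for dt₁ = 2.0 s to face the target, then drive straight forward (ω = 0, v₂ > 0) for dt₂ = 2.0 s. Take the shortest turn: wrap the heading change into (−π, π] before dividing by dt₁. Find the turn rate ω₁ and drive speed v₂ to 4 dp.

heading to target = atan2(-4−4, 3.5−0.5) = -1.2120
Δθ = wrap(-1.2120 − 0.0000) = -1.2120; ω₁ = Δθ/dt₁ = -0.6060
distance = √((3.5−0.5)² + (-4−4)²) = 8.5440; v₂ = distance/dt₂ = 4.2720

ω₁ = -0.6060, v₂ = 4.2720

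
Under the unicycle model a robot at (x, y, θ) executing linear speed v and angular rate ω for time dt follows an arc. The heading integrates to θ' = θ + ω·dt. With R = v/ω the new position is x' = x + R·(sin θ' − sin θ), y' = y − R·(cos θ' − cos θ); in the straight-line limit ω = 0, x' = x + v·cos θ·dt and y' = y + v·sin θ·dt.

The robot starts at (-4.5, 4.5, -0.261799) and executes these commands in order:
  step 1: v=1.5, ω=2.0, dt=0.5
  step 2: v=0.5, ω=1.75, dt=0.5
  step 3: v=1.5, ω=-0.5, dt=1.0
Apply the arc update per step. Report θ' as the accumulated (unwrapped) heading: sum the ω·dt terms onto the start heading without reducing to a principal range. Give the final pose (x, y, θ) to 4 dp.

(-3.4020, 6.3457, 1.1132)

step 1: θ'=0.7382 (R=0.7500) → pose (-3.8012, 4.6697, 0.7382)
step 2: θ'=1.6132 (R=0.2857) → pose (-3.7080, 4.8931, 1.6132)
step 3: θ'=1.1132 (R=-3.0000) → pose (-3.4020, 6.3457, 1.1132)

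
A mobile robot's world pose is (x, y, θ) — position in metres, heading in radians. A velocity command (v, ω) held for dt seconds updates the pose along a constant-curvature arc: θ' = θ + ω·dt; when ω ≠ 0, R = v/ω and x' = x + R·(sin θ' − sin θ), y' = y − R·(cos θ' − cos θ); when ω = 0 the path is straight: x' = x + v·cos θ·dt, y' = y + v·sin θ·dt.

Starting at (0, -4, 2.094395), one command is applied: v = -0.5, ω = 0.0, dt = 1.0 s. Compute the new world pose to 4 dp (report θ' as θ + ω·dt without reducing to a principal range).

(0.2500, -4.4330, 2.0944)

θ' = 2.0944 + 0.0·1.0 = 2.0944
ω = 0 → straight: x' = 0 + -0.5·cos(2.0944)·1.0 = 0.2500
y' = -4 + -0.5·sin(2.0944)·1.0 = -4.4330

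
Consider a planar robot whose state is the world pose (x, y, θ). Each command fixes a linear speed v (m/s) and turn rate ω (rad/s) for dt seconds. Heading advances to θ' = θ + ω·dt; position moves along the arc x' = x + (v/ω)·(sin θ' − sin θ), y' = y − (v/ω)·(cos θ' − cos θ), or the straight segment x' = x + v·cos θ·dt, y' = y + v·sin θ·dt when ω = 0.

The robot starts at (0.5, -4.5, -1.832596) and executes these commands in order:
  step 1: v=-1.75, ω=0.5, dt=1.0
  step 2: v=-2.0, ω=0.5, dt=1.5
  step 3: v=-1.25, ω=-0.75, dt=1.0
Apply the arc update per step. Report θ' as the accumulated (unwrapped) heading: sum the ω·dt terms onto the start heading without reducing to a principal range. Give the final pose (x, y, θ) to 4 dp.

(-1.8685, 0.6265, -1.3326)

step 1: θ'=-1.3326 (R=-3.5000) → pose (0.5204, -2.7683, -1.3326)
step 2: θ'=-0.5826 (R=-4.0000) → pose (-1.1658, -0.3720, -0.5826)
step 3: θ'=-1.3326 (R=1.6667) → pose (-1.8685, 0.6265, -1.3326)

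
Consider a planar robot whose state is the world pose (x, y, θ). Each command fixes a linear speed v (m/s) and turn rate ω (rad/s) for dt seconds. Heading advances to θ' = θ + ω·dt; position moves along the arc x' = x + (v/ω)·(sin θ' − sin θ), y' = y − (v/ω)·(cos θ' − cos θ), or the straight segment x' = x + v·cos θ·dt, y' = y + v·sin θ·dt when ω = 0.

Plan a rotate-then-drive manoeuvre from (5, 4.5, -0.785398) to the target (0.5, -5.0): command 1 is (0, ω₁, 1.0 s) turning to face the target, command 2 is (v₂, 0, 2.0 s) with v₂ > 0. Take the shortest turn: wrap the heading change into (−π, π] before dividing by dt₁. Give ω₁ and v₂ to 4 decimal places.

heading to target = atan2(-5−4.5, 0.5−5) = -2.0132
Δθ = wrap(-2.0132 − -0.7854) = -1.2278; ω₁ = Δθ/dt₁ = -1.2278
distance = √((0.5−5)² + (-5−4.5)²) = 10.5119; v₂ = distance/dt₂ = 5.2559

ω₁ = -1.2278, v₂ = 5.2559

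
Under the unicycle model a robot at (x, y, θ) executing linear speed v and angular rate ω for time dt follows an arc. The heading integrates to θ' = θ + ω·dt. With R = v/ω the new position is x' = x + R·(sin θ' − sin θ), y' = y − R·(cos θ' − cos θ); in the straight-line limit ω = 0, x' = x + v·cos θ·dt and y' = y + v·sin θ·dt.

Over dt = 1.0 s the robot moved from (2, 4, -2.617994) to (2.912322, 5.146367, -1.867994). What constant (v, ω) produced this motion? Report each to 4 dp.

Δθ = -1.867994 − -2.617994 = 0.750000
ω = Δθ/dt = 0.750000/1.0 = 0.7500
R = −Δy/(cos θ' − cos θ) = -2.0000
v = R·ω = -2.0000·0.7500 = -1.5000

v = -1.5000, ω = 0.7500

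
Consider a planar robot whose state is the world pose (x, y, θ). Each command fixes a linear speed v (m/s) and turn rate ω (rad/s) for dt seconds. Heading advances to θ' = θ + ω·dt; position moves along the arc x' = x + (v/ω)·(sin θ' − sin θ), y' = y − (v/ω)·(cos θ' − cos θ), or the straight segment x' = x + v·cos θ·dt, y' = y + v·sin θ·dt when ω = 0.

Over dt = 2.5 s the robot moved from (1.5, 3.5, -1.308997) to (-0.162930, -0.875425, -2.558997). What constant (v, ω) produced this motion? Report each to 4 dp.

Δθ = -2.558997 − -1.308997 = -1.250000
ω = Δθ/dt = -1.250000/2.5 = -0.5000
R = −Δy/(cos θ' − cos θ) = -4.0000
v = R·ω = -4.0000·-0.5000 = 2.0000

v = 2.0000, ω = -0.5000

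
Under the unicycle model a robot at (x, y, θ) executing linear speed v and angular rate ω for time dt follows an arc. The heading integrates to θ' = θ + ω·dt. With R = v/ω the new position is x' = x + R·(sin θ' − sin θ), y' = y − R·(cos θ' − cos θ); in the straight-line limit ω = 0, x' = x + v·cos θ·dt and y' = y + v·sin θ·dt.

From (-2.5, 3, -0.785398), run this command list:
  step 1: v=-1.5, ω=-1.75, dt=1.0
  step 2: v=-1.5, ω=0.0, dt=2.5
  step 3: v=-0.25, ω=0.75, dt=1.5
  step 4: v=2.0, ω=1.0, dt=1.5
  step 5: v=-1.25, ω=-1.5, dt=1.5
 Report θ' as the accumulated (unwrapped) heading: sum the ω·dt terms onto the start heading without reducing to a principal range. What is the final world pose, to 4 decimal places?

(2.2248, 6.3950, -2.1604)

step 1: θ'=-2.5354 (R=0.8571) → pose (-2.3823, 4.3105, -2.5354)
step 2: θ'=-2.5354 (straight) → pose (0.6996, 6.4471, -2.5354)
step 3: θ'=-1.4104 (R=-0.3333) → pose (0.8387, 6.7742, -1.4104)
step 4: θ'=0.0896 (R=2.0000) → pose (2.9920, 5.1017, 0.0896)
step 5: θ'=-2.1604 (R=0.8333) → pose (2.2248, 6.3950, -2.1604)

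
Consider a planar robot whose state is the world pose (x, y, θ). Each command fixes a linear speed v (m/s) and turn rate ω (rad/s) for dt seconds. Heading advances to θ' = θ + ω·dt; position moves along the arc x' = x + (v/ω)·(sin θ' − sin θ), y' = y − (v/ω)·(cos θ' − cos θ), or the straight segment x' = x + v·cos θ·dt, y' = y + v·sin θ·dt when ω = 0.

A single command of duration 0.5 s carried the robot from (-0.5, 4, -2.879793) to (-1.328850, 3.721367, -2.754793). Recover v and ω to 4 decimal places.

v = 1.7500, ω = 0.2500

Δθ = -2.754793 − -2.879793 = 0.125000
ω = Δθ/dt = 0.125000/0.5 = 0.2500
R = Δx/(sin θ' − sin θ) = 7.0000
v = R·ω = 7.0000·0.2500 = 1.7500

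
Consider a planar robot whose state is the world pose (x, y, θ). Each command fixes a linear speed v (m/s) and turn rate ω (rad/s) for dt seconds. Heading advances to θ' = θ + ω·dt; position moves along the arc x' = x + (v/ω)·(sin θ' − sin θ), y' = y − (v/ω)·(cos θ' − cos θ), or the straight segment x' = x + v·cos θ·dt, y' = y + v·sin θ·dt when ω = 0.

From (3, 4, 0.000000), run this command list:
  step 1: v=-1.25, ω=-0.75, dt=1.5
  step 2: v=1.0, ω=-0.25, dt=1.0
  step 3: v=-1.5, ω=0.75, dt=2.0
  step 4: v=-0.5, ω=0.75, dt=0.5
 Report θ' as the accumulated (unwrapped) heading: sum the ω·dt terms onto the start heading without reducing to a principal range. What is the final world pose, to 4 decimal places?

step 1: θ'=-1.1250 (R=1.6667) → pose (1.4962, 4.9480, -1.1250)
step 2: θ'=-1.3750 (R=-4.0000) → pose (1.8107, 4.0015, -1.3750)
step 3: θ'=0.1250 (R=-2.0000) → pose (-0.4004, 5.5968, 0.1250)
step 4: θ'=0.5000 (R=-0.6667) → pose (-0.6369, 5.5204, 0.5000)

(-0.6369, 5.5204, 0.5000)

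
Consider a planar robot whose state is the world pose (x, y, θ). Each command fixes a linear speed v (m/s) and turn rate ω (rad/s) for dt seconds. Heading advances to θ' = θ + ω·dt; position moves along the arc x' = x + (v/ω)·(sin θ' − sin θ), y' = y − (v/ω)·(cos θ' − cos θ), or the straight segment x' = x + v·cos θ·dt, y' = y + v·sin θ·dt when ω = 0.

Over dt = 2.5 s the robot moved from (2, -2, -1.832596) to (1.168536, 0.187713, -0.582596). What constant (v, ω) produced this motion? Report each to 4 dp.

v = -1.0000, ω = 0.5000

Δθ = -0.582596 − -1.832596 = 1.250000
ω = Δθ/dt = 1.250000/2.5 = 0.5000
R = −Δy/(cos θ' − cos θ) = -2.0000
v = R·ω = -2.0000·0.5000 = -1.0000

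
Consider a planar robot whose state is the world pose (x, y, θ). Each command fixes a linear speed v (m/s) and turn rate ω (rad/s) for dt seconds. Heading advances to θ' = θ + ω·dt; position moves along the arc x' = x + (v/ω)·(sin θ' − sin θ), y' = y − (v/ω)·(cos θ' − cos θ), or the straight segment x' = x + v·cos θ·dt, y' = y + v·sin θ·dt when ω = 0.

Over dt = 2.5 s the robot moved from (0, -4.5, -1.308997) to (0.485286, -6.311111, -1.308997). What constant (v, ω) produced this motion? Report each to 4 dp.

v = 0.7500, ω = 0.0000

Δθ = -1.308997 − -1.308997 = 0.000000
ω = Δθ/dt = 0.000000/2.5 = 0.0000
ω = 0 → v = (Δx·cos θ + Δy·sin θ)/dt = 0.7500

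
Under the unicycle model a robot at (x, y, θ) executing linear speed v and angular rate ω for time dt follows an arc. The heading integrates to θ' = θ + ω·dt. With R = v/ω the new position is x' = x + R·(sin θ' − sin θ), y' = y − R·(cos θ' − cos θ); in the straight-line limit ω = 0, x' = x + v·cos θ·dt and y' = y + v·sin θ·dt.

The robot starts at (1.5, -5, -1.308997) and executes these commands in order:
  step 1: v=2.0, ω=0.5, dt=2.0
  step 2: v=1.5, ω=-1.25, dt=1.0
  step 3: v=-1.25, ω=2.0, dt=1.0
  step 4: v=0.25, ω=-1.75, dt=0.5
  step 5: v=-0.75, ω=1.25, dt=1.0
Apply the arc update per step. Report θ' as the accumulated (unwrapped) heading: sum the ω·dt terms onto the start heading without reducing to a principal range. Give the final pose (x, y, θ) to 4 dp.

(3.5222, -8.4793, 0.8160)

step 1: θ'=-0.3090 (R=4.0000) → pose (4.1473, -7.7753, -0.3090)
step 2: θ'=-1.5590 (R=-1.2000) → pose (4.9823, -8.9043, -1.5590)
step 3: θ'=0.4410 (R=-0.6250) → pose (4.0905, -8.3465, 0.4410)
step 4: θ'=-0.4340 (R=-0.1429) → pose (4.2116, -8.3460, -0.4340)
step 5: θ'=0.8160 (R=-0.6000) → pose (3.5222, -8.4793, 0.8160)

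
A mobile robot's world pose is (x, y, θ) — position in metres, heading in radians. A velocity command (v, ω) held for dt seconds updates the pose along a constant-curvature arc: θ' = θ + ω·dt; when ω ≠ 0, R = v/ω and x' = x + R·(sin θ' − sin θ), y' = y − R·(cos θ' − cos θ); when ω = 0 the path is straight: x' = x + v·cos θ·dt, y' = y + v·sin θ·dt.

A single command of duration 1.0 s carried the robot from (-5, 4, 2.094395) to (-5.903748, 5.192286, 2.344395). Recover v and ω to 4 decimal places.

v = 1.5000, ω = 0.2500

Δθ = 2.344395 − 2.094395 = 0.250000
ω = Δθ/dt = 0.250000/1.0 = 0.2500
R = −Δy/(cos θ' − cos θ) = 6.0000
v = R·ω = 6.0000·0.2500 = 1.5000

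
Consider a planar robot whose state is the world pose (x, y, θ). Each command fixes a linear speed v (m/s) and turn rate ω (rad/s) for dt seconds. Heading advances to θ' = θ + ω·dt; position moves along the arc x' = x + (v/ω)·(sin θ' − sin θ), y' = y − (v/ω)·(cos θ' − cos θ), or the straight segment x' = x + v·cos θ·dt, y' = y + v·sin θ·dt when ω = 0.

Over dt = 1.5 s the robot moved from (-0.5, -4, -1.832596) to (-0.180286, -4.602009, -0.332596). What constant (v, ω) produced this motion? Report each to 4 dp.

Δθ = -0.332596 − -1.832596 = 1.500000
ω = Δθ/dt = 1.500000/1.5 = 1.0000
R = −Δy/(cos θ' − cos θ) = 0.5000
v = R·ω = 0.5000·1.0000 = 0.5000

v = 0.5000, ω = 1.0000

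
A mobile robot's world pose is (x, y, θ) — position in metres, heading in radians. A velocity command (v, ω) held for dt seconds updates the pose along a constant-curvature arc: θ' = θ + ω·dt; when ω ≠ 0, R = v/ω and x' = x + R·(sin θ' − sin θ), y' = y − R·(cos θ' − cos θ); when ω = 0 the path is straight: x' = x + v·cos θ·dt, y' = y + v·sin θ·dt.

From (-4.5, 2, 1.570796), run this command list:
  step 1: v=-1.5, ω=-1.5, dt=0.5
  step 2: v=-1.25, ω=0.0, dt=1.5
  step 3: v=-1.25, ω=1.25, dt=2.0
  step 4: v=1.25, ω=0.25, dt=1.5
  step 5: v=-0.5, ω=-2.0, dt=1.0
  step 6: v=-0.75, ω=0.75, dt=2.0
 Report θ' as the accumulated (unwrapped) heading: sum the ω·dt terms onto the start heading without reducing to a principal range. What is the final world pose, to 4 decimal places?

(-5.4506, -3.4428, 3.1958)

step 1: θ'=0.8208 (R=1.0000) → pose (-4.7683, 1.3184, 0.8208)
step 2: θ'=0.8208 (straight) → pose (-6.0464, -0.0536, 0.8208)
step 3: θ'=3.3208 (R=-1.0000) → pose (-5.1365, -1.7192, 3.3208)
step 4: θ'=3.6958 (R=5.0000) → pose (-6.8766, -2.3875, 3.6958)
step 5: θ'=1.6958 (R=0.2500) → pose (-6.4969, -2.5689, 1.6958)
step 6: θ'=3.1958 (R=-1.0000) → pose (-5.4506, -3.4428, 3.1958)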